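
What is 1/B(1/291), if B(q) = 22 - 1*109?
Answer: -1/87 ≈ -0.011494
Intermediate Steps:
B(q) = -87 (B(q) = 22 - 109 = -87)
1/B(1/291) = 1/(-87) = -1/87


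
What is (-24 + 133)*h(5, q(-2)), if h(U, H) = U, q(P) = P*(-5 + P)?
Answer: 545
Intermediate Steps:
(-24 + 133)*h(5, q(-2)) = (-24 + 133)*5 = 109*5 = 545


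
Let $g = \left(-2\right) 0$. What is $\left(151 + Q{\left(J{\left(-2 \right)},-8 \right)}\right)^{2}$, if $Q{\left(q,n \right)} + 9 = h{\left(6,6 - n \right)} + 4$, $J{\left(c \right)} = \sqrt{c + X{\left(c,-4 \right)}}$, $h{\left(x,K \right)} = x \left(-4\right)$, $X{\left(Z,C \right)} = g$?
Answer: $14884$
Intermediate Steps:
$g = 0$
$X{\left(Z,C \right)} = 0$
$h{\left(x,K \right)} = - 4 x$
$J{\left(c \right)} = \sqrt{c}$ ($J{\left(c \right)} = \sqrt{c + 0} = \sqrt{c}$)
$Q{\left(q,n \right)} = -29$ ($Q{\left(q,n \right)} = -9 + \left(\left(-4\right) 6 + 4\right) = -9 + \left(-24 + 4\right) = -9 - 20 = -29$)
$\left(151 + Q{\left(J{\left(-2 \right)},-8 \right)}\right)^{2} = \left(151 - 29\right)^{2} = 122^{2} = 14884$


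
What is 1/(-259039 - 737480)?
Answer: -1/996519 ≈ -1.0035e-6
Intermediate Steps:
1/(-259039 - 737480) = 1/(-996519) = -1/996519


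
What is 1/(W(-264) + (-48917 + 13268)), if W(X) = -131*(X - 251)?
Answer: 1/31816 ≈ 3.1431e-5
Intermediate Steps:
W(X) = 32881 - 131*X (W(X) = -131*(-251 + X) = 32881 - 131*X)
1/(W(-264) + (-48917 + 13268)) = 1/((32881 - 131*(-264)) + (-48917 + 13268)) = 1/((32881 + 34584) - 35649) = 1/(67465 - 35649) = 1/31816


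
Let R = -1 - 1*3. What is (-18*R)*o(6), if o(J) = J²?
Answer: 2592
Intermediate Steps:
R = -4 (R = -1 - 3 = -4)
(-18*R)*o(6) = -18*(-4)*6² = 72*36 = 2592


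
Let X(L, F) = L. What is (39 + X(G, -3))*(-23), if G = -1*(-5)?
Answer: -1012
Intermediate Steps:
G = 5
(39 + X(G, -3))*(-23) = (39 + 5)*(-23) = 44*(-23) = -1012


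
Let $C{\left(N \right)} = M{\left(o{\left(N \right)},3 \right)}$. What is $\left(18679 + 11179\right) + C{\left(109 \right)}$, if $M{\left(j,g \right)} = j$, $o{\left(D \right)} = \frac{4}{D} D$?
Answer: $29862$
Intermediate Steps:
$o{\left(D \right)} = 4$
$C{\left(N \right)} = 4$
$\left(18679 + 11179\right) + C{\left(109 \right)} = \left(18679 + 11179\right) + 4 = 29858 + 4 = 29862$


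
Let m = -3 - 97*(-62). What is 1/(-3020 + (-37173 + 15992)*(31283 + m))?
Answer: -1/789927234 ≈ -1.2659e-9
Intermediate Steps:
m = 6011 (m = -3 + 6014 = 6011)
1/(-3020 + (-37173 + 15992)*(31283 + m)) = 1/(-3020 + (-37173 + 15992)*(31283 + 6011)) = 1/(-3020 - 21181*37294) = 1/(-3020 - 789924214) = 1/(-789927234) = -1/789927234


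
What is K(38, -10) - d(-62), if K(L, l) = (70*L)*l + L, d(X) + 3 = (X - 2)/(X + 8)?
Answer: -717125/27 ≈ -26560.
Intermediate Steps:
d(X) = -3 + (-2 + X)/(8 + X) (d(X) = -3 + (X - 2)/(X + 8) = -3 + (-2 + X)/(8 + X))
K(L, l) = L + 70*L*l (K(L, l) = 70*L*l + L = L + 70*L*l)
K(38, -10) - d(-62) = 38*(1 + 70*(-10)) - 2*(-13 - 1*(-62))/(8 - 62) = 38*(1 - 700) - 2*(-13 + 62)/(-54) = 38*(-699) - 2*(-1)*49/54 = -26562 - 1*(-49/27) = -26562 + 49/27 = -717125/27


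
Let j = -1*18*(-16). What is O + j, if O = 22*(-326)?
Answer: -6884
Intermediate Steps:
O = -7172
j = 288 (j = -18*(-16) = 288)
O + j = -7172 + 288 = -6884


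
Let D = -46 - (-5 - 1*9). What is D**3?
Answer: -32768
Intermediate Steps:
D = -32 (D = -46 - (-5 - 9) = -46 - 1*(-14) = -46 + 14 = -32)
D**3 = (-32)**3 = -32768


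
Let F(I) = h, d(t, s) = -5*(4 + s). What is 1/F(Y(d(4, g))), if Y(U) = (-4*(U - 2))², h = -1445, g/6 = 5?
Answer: -1/1445 ≈ -0.00069204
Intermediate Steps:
g = 30 (g = 6*5 = 30)
d(t, s) = -20 - 5*s
Y(U) = (8 - 4*U)² (Y(U) = (-4*(-2 + U))² = (8 - 4*U)²)
F(I) = -1445
1/F(Y(d(4, g))) = 1/(-1445) = -1/1445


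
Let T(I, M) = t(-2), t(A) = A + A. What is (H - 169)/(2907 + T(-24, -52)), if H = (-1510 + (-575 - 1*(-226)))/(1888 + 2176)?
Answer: -688675/11797792 ≈ -0.058373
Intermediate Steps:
t(A) = 2*A
T(I, M) = -4 (T(I, M) = 2*(-2) = -4)
H = -1859/4064 (H = (-1510 + (-575 + 226))/4064 = (-1510 - 349)*(1/4064) = -1859*1/4064 = -1859/4064 ≈ -0.45743)
(H - 169)/(2907 + T(-24, -52)) = (-1859/4064 - 169)/(2907 - 4) = -688675/4064/2903 = -688675/4064*1/2903 = -688675/11797792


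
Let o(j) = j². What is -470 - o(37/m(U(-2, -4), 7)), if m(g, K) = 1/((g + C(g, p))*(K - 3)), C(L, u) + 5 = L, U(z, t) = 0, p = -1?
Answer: -548070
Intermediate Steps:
C(L, u) = -5 + L
m(g, K) = 1/((-5 + 2*g)*(-3 + K)) (m(g, K) = 1/((g + (-5 + g))*(K - 3)) = 1/((-5 + 2*g)*(-3 + K)))
-470 - o(37/m(U(-2, -4), 7)) = -470 - (37/(1/(15 - 6*0 + 7*0 + 7*(-5 + 0))))² = -470 - (37/(1/(15 + 0 + 0 + 7*(-5))))² = -470 - (37/(1/(15 + 0 + 0 - 35)))² = -470 - (37/(1/(-20)))² = -470 - (37/(-1/20))² = -470 - (37*(-20))² = -470 - 1*(-740)² = -470 - 1*547600 = -470 - 547600 = -548070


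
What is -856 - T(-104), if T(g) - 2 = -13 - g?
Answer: -949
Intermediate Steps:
T(g) = -11 - g (T(g) = 2 + (-13 - g) = -11 - g)
-856 - T(-104) = -856 - (-11 - 1*(-104)) = -856 - (-11 + 104) = -856 - 1*93 = -856 - 93 = -949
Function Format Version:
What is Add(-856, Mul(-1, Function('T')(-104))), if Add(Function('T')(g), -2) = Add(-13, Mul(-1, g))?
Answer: -949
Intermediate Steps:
Function('T')(g) = Add(-11, Mul(-1, g)) (Function('T')(g) = Add(2, Add(-13, Mul(-1, g))) = Add(-11, Mul(-1, g)))
Add(-856, Mul(-1, Function('T')(-104))) = Add(-856, Mul(-1, Add(-11, Mul(-1, -104)))) = Add(-856, Mul(-1, Add(-11, 104))) = Add(-856, Mul(-1, 93)) = Add(-856, -93) = -949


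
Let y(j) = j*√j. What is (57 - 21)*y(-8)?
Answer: -576*I*√2 ≈ -814.59*I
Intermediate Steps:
y(j) = j^(3/2)
(57 - 21)*y(-8) = (57 - 21)*(-8)^(3/2) = 36*(-16*I*√2) = -576*I*√2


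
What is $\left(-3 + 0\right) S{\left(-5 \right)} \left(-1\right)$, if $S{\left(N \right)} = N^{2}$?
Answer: $75$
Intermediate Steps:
$\left(-3 + 0\right) S{\left(-5 \right)} \left(-1\right) = \left(-3 + 0\right) \left(-5\right)^{2} \left(-1\right) = \left(-3\right) 25 \left(-1\right) = \left(-75\right) \left(-1\right) = 75$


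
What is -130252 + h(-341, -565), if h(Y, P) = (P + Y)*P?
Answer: 381638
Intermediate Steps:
h(Y, P) = P*(P + Y)
-130252 + h(-341, -565) = -130252 - 565*(-565 - 341) = -130252 - 565*(-906) = -130252 + 511890 = 381638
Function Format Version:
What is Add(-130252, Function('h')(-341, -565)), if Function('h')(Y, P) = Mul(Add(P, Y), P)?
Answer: 381638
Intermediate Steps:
Function('h')(Y, P) = Mul(P, Add(P, Y))
Add(-130252, Function('h')(-341, -565)) = Add(-130252, Mul(-565, Add(-565, -341))) = Add(-130252, Mul(-565, -906)) = Add(-130252, 511890) = 381638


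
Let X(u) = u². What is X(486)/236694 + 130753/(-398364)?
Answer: 10523922127/15715061436 ≈ 0.66967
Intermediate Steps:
X(486)/236694 + 130753/(-398364) = 486²/236694 + 130753/(-398364) = 236196*(1/236694) + 130753*(-1/398364) = 39366/39449 - 130753/398364 = 10523922127/15715061436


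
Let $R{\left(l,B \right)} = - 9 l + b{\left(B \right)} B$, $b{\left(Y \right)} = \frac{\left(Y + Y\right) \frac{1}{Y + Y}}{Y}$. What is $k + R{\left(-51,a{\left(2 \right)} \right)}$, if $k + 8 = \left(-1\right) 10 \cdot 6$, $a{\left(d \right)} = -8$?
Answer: $392$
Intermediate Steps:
$k = -68$ ($k = -8 + \left(-1\right) 10 \cdot 6 = -8 - 60 = -68$)
$b{\left(Y \right)} = \frac{1}{Y}$ ($b{\left(Y \right)} = \frac{2 Y \frac{1}{2 Y}}{Y} = 1 \frac{1}{Y} = \frac{1}{Y}$)
$R{\left(l,B \right)} = 1 - 9 l$ ($R{\left(l,B \right)} = - 9 l + \frac{B}{B} = - 9 l + 1 = 1 - 9 l$)
$k + R{\left(-51,a{\left(2 \right)} \right)} = -68 + \left(1 - -459\right) = -68 + \left(1 + 459\right) = -68 + 460 = 392$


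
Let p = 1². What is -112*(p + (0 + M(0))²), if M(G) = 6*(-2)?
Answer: -16240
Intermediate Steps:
p = 1
M(G) = -12
-112*(p + (0 + M(0))²) = -112*(1 + (0 - 12)²) = -112*(1 + (-12)²) = -112*(1 + 144) = -112*145 = -16240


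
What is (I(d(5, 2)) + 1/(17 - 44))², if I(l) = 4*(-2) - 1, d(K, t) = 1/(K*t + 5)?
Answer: 59536/729 ≈ 81.668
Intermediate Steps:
d(K, t) = 1/(5 + K*t)
I(l) = -9 (I(l) = -8 - 1 = -9)
(I(d(5, 2)) + 1/(17 - 44))² = (-9 + 1/(17 - 44))² = (-9 + 1/(-27))² = (-9 - 1/27)² = (-244/27)² = 59536/729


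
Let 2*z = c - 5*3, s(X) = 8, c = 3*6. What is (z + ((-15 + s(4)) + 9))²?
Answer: 49/4 ≈ 12.250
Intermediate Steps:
c = 18
z = 3/2 (z = (18 - 5*3)/2 = (18 - 15)/2 = (½)*3 = 3/2 ≈ 1.5000)
(z + ((-15 + s(4)) + 9))² = (3/2 + ((-15 + 8) + 9))² = (3/2 + (-7 + 9))² = (3/2 + 2)² = (7/2)² = 49/4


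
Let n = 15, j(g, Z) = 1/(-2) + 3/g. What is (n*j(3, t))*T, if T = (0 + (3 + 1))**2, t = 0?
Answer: 120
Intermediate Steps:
j(g, Z) = -1/2 + 3/g (j(g, Z) = 1*(-1/2) + 3/g = -1/2 + 3/g)
T = 16 (T = (0 + 4)**2 = 4**2 = 16)
(n*j(3, t))*T = (15*((1/2)*(6 - 1*3)/3))*16 = (15*((1/2)*(1/3)*(6 - 3)))*16 = (15*((1/2)*(1/3)*3))*16 = (15*(1/2))*16 = (15/2)*16 = 120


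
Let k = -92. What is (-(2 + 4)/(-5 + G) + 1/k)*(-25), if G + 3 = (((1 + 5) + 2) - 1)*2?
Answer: 2325/92 ≈ 25.272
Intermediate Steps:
G = 11 (G = -3 + (((1 + 5) + 2) - 1)*2 = -3 + ((6 + 2) - 1)*2 = -3 + (8 - 1)*2 = -3 + 7*2 = -3 + 14 = 11)
(-(2 + 4)/(-5 + G) + 1/k)*(-25) = (-(2 + 4)/(-5 + 11) + 1/(-92))*(-25) = (-6/6 - 1/92)*(-25) = (-1*1 - 1/92)*(-25) = (-1 - 1/92)*(-25) = -93/92*(-25) = 2325/92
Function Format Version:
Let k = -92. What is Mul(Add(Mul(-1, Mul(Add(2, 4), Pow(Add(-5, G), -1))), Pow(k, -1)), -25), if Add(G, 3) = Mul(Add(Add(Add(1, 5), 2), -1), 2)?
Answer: Rational(2325, 92) ≈ 25.272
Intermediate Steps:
G = 11 (G = Add(-3, Mul(Add(Add(Add(1, 5), 2), -1), 2)) = Add(-3, Mul(Add(Add(6, 2), -1), 2)) = Add(-3, Mul(Add(8, -1), 2)) = Add(-3, Mul(7, 2)) = Add(-3, 14) = 11)
Mul(Add(Mul(-1, Mul(Add(2, 4), Pow(Add(-5, G), -1))), Pow(k, -1)), -25) = Mul(Add(Mul(-1, Mul(Add(2, 4), Pow(Add(-5, 11), -1))), Pow(-92, -1)), -25) = Mul(Add(Mul(-1, Mul(6, Pow(6, -1))), Rational(-1, 92)), -25) = Mul(Add(Mul(-1, Mul(6, Rational(1, 6))), Rational(-1, 92)), -25) = Mul(Add(Mul(-1, 1), Rational(-1, 92)), -25) = Mul(Add(-1, Rational(-1, 92)), -25) = Mul(Rational(-93, 92), -25) = Rational(2325, 92)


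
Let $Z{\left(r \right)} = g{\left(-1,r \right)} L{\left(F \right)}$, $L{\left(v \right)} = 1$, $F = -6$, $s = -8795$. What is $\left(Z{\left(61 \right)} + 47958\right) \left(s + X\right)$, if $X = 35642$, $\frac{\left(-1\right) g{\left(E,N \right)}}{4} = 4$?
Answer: $1287098874$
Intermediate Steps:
$g{\left(E,N \right)} = -16$ ($g{\left(E,N \right)} = \left(-4\right) 4 = -16$)
$Z{\left(r \right)} = -16$ ($Z{\left(r \right)} = \left(-16\right) 1 = -16$)
$\left(Z{\left(61 \right)} + 47958\right) \left(s + X\right) = \left(-16 + 47958\right) \left(-8795 + 35642\right) = 47942 \cdot 26847 = 1287098874$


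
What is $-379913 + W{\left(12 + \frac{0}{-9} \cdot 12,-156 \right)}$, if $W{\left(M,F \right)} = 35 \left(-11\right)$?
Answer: $-380298$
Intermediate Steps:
$W{\left(M,F \right)} = -385$
$-379913 + W{\left(12 + \frac{0}{-9} \cdot 12,-156 \right)} = -379913 - 385 = -380298$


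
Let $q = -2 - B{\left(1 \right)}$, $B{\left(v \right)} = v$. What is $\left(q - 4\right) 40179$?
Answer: $-281253$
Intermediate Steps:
$q = -3$ ($q = -2 - 1 = -3$)
$\left(q - 4\right) 40179 = \left(-3 - 4\right) 40179 = \left(-7\right) 40179 = -281253$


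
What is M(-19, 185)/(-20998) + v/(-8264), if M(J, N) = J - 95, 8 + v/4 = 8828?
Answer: -46241709/10845467 ≈ -4.2637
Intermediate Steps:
v = 35280 (v = -32 + 4*8828 = -32 + 35312 = 35280)
M(J, N) = -95 + J
M(-19, 185)/(-20998) + v/(-8264) = (-95 - 19)/(-20998) + 35280/(-8264) = -114*(-1/20998) + 35280*(-1/8264) = 57/10499 - 4410/1033 = -46241709/10845467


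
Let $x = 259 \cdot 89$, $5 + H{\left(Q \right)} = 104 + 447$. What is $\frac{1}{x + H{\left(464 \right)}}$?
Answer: $\frac{1}{23597} \approx 4.2378 \cdot 10^{-5}$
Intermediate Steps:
$H{\left(Q \right)} = 546$ ($H{\left(Q \right)} = -5 + \left(104 + 447\right) = -5 + 551 = 546$)
$x = 23051$
$\frac{1}{x + H{\left(464 \right)}} = \frac{1}{23051 + 546} = \frac{1}{23597}$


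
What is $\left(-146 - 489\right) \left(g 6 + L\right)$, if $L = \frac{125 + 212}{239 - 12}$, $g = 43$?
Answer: $- \frac{37403405}{227} \approx -1.6477 \cdot 10^{5}$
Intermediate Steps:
$L = \frac{337}{227} \approx 1.4846$
$\left(-146 - 489\right) \left(g 6 + L\right) = \left(-146 - 489\right) \left(43 \cdot 6 + \frac{337}{227}\right) = - 635 \left(258 + \frac{337}{227}\right) = \left(-635\right) \frac{58903}{227} = - \frac{37403405}{227}$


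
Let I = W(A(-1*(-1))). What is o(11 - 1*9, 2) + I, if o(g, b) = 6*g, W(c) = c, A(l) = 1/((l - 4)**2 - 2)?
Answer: 85/7 ≈ 12.143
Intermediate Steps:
A(l) = 1/(-2 + (-4 + l)**2) (A(l) = 1/((-4 + l)**2 - 2) = 1/(-2 + (-4 + l)**2))
I = 1/7 (I = 1/(-2 + (-4 - 1*(-1))**2) = 1/(-2 + (-4 + 1)**2) = 1/(-2 + (-3)**2) = 1/(-2 + 9) = 1/7 ≈ 0.14286)
o(11 - 1*9, 2) + I = 6*(11 - 1*9) + 1/7 = 6*(11 - 9) + 1/7 = 6*2 + 1/7 = 12 + 1/7 = 85/7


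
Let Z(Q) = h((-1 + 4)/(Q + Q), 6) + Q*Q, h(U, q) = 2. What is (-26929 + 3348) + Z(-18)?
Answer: -23255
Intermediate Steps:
Z(Q) = 2 + Q² (Z(Q) = 2 + Q*Q = 2 + Q²)
(-26929 + 3348) + Z(-18) = (-26929 + 3348) + (2 + (-18)²) = -23581 + (2 + 324) = -23581 + 326 = -23255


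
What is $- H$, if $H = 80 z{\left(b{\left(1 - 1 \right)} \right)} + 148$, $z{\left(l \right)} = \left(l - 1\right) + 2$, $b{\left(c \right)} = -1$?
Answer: $-148$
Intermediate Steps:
$z{\left(l \right)} = 1 + l$ ($z{\left(l \right)} = \left(-1 + l\right) + 2 = 1 + l$)
$H = 148$ ($H = 80 \left(1 - 1\right) + 148 = 80 \cdot 0 + 148 = 0 + 148 = 148$)
$- H = \left(-1\right) 148 = -148$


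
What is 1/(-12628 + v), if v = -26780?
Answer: -1/39408 ≈ -2.5376e-5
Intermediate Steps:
1/(-12628 + v) = 1/(-12628 - 26780) = 1/(-39408) = -1/39408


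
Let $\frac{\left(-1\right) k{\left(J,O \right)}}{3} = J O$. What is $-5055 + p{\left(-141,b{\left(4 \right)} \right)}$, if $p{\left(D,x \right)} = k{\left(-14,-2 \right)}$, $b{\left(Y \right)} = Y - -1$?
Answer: $-5139$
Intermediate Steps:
$b{\left(Y \right)} = 1 + Y$ ($b{\left(Y \right)} = Y + 1 = 1 + Y$)
$k{\left(J,O \right)} = - 3 J O$
$p{\left(D,x \right)} = -84$ ($p{\left(D,x \right)} = \left(-3\right) \left(-14\right) \left(-2\right) = -84$)
$-5055 + p{\left(-141,b{\left(4 \right)} \right)} = -5055 - 84 = -5139$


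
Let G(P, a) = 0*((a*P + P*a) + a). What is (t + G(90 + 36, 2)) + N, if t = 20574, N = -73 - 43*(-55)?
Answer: 22866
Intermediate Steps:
G(P, a) = 0 (G(P, a) = 0*((P*a + P*a) + a) = 0*(2*P*a + a) = 0*(a + 2*P*a) = 0)
N = 2292 (N = -73 + 2365 = 2292)
(t + G(90 + 36, 2)) + N = (20574 + 0) + 2292 = 20574 + 2292 = 22866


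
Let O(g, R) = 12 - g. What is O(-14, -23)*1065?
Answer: 27690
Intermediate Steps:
O(-14, -23)*1065 = (12 - 1*(-14))*1065 = (12 + 14)*1065 = 26*1065 = 27690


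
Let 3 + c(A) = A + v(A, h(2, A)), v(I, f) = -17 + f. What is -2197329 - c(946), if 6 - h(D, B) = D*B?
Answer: -2196369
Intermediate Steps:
h(D, B) = 6 - B*D (h(D, B) = 6 - D*B = 6 - B*D)
c(A) = -14 - A (c(A) = -3 + (A + (-17 + (6 - 1*A*2))) = -3 + (A + (-17 + (6 - 2*A))) = -3 + (A + (-11 - 2*A)) = -3 + (-11 - A) = -14 - A)
-2197329 - c(946) = -2197329 - (-14 - 1*946) = -2197329 - (-14 - 946) = -2197329 - 1*(-960) = -2197329 + 960 = -2196369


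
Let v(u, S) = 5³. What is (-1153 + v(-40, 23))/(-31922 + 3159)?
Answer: 1028/28763 ≈ 0.035740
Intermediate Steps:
v(u, S) = 125
(-1153 + v(-40, 23))/(-31922 + 3159) = (-1153 + 125)/(-31922 + 3159) = -1028/(-28763) = -1028*(-1/28763) = 1028/28763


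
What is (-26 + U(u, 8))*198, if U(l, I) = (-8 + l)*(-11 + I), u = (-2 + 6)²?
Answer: -9900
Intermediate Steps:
u = 16 (u = 4² = 16)
U(l, I) = (-11 + I)*(-8 + l)
(-26 + U(u, 8))*198 = (-26 + (88 - 11*16 - 8*8 + 8*16))*198 = (-26 + (88 - 176 - 64 + 128))*198 = (-26 - 24)*198 = -50*198 = -9900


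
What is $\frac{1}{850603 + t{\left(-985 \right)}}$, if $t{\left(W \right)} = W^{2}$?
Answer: $\frac{1}{1820828} \approx 5.492 \cdot 10^{-7}$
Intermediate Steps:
$\frac{1}{850603 + t{\left(-985 \right)}} = \frac{1}{850603 + \left(-985\right)^{2}} = \frac{1}{850603 + 970225} = \frac{1}{1820828}$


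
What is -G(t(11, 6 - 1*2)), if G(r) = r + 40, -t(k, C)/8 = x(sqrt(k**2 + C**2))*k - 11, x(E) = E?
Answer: -128 + 88*sqrt(137) ≈ 902.01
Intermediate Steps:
t(k, C) = 88 - 8*k*sqrt(C**2 + k**2) (t(k, C) = -8*(sqrt(k**2 + C**2)*k - 11) = -8*(sqrt(C**2 + k**2)*k - 11) = -8*(k*sqrt(C**2 + k**2) - 11) = -8*(-11 + k*sqrt(C**2 + k**2)) = 88 - 8*k*sqrt(C**2 + k**2))
G(r) = 40 + r
-G(t(11, 6 - 1*2)) = -(40 + (88 - 8*11*sqrt((6 - 1*2)**2 + 11**2))) = -(40 + (88 - 8*11*sqrt((6 - 2)**2 + 121))) = -(40 + (88 - 8*11*sqrt(4**2 + 121))) = -(40 + (88 - 8*11*sqrt(16 + 121))) = -(40 + (88 - 8*11*sqrt(137))) = -(40 + (88 - 88*sqrt(137))) = -(128 - 88*sqrt(137)) = -128 + 88*sqrt(137)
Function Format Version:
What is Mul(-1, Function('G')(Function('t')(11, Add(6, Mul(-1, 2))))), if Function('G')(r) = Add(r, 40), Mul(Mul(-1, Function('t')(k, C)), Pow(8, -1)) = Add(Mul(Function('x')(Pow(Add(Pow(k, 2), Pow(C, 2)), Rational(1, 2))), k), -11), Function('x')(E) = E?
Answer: Add(-128, Mul(88, Pow(137, Rational(1, 2)))) ≈ 902.01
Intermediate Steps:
Function('t')(k, C) = Add(88, Mul(-8, k, Pow(Add(Pow(C, 2), Pow(k, 2)), Rational(1, 2)))) (Function('t')(k, C) = Mul(-8, Add(Mul(Pow(Add(Pow(k, 2), Pow(C, 2)), Rational(1, 2)), k), -11)) = Mul(-8, Add(Mul(Pow(Add(Pow(C, 2), Pow(k, 2)), Rational(1, 2)), k), -11)) = Mul(-8, Add(Mul(k, Pow(Add(Pow(C, 2), Pow(k, 2)), Rational(1, 2))), -11)) = Mul(-8, Add(-11, Mul(k, Pow(Add(Pow(C, 2), Pow(k, 2)), Rational(1, 2))))) = Add(88, Mul(-8, k, Pow(Add(Pow(C, 2), Pow(k, 2)), Rational(1, 2)))))
Function('G')(r) = Add(40, r)
Mul(-1, Function('G')(Function('t')(11, Add(6, Mul(-1, 2))))) = Mul(-1, Add(40, Add(88, Mul(-8, 11, Pow(Add(Pow(Add(6, Mul(-1, 2)), 2), Pow(11, 2)), Rational(1, 2)))))) = Mul(-1, Add(40, Add(88, Mul(-8, 11, Pow(Add(Pow(Add(6, -2), 2), 121), Rational(1, 2)))))) = Mul(-1, Add(40, Add(88, Mul(-8, 11, Pow(Add(Pow(4, 2), 121), Rational(1, 2)))))) = Mul(-1, Add(40, Add(88, Mul(-8, 11, Pow(Add(16, 121), Rational(1, 2)))))) = Mul(-1, Add(40, Add(88, Mul(-8, 11, Pow(137, Rational(1, 2)))))) = Mul(-1, Add(40, Add(88, Mul(-88, Pow(137, Rational(1, 2)))))) = Mul(-1, Add(128, Mul(-88, Pow(137, Rational(1, 2))))) = Add(-128, Mul(88, Pow(137, Rational(1, 2))))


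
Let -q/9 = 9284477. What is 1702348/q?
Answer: -1702348/83560293 ≈ -0.020373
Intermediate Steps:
q = -83560293 (q = -9*9284477 = -83560293)
1702348/q = 1702348/(-83560293) = 1702348*(-1/83560293) = -1702348/83560293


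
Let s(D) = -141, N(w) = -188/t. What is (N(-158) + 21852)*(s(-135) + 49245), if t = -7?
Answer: 7520375808/7 ≈ 1.0743e+9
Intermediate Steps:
N(w) = 188/7 (N(w) = -188/(-7) = -188*(-1/7) = 188/7)
(N(-158) + 21852)*(s(-135) + 49245) = (188/7 + 21852)*(-141 + 49245) = (153152/7)*49104 = 7520375808/7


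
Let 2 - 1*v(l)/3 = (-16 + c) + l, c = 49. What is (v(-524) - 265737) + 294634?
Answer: 30376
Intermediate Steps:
v(l) = -93 - 3*l (v(l) = 6 - 3*((-16 + 49) + l) = 6 - 3*(33 + l) = 6 + (-99 - 3*l) = -93 - 3*l)
(v(-524) - 265737) + 294634 = ((-93 - 3*(-524)) - 265737) + 294634 = ((-93 + 1572) - 265737) + 294634 = (1479 - 265737) + 294634 = -264258 + 294634 = 30376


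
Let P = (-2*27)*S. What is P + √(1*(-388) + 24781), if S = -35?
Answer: 1890 + √24393 ≈ 2046.2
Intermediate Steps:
P = 1890 (P = -2*27*(-35) = -54*(-35) = 1890)
P + √(1*(-388) + 24781) = 1890 + √(1*(-388) + 24781) = 1890 + √(-388 + 24781) = 1890 + √24393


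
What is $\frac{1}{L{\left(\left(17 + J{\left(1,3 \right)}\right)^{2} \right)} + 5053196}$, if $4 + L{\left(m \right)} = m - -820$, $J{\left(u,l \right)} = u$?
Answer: $\frac{1}{5054336} \approx 1.9785 \cdot 10^{-7}$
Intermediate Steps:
$L{\left(m \right)} = 816 + m$ ($L{\left(m \right)} = -4 + \left(m - -820\right) = -4 + \left(m + 820\right) = -4 + \left(820 + m\right) = 816 + m$)
$\frac{1}{L{\left(\left(17 + J{\left(1,3 \right)}\right)^{2} \right)} + 5053196} = \frac{1}{\left(816 + \left(17 + 1\right)^{2}\right) + 5053196} = \frac{1}{\left(816 + 18^{2}\right) + 5053196} = \frac{1}{\left(816 + 324\right) + 5053196} = \frac{1}{1140 + 5053196} = \frac{1}{5054336}$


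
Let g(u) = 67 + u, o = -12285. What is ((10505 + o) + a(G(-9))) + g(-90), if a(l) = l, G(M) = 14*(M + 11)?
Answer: -1775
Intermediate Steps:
G(M) = 154 + 14*M (G(M) = 14*(11 + M) = 154 + 14*M)
((10505 + o) + a(G(-9))) + g(-90) = ((10505 - 12285) + (154 + 14*(-9))) + (67 - 90) = (-1780 + (154 - 126)) - 23 = (-1780 + 28) - 23 = -1752 - 23 = -1775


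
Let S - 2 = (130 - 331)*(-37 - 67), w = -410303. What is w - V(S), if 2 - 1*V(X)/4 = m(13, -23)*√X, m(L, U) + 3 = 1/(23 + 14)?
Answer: -410311 - 440*√20906/37 ≈ -4.1203e+5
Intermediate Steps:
S = 20906 (S = 2 + (130 - 331)*(-37 - 67) = 2 - 201*(-104) = 2 + 20904 = 20906)
m(L, U) = -110/37 (m(L, U) = -3 + 1/(23 + 14) = -3 + 1/37 = -110/37)
V(X) = 8 + 440*√X/37 (V(X) = 8 - (-440)*√X/37 = 8 + 440*√X/37)
w - V(S) = -410303 - (8 + 440*√20906/37) = -410303 + (-8 - 440*√20906/37) = -410311 - 440*√20906/37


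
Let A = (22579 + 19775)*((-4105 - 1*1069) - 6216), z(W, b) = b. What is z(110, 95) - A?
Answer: 482412155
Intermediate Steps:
A = -482412060 (A = 42354*((-4105 - 1069) - 6216) = 42354*(-5174 - 6216) = 42354*(-11390) = -482412060)
z(110, 95) - A = 95 - 1*(-482412060) = 95 + 482412060 = 482412155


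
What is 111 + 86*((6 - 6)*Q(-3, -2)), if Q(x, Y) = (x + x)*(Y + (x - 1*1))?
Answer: 111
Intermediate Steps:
Q(x, Y) = 2*x*(-1 + Y + x) (Q(x, Y) = (2*x)*(Y + (x - 1)) = (2*x)*(Y + (-1 + x)) = (2*x)*(-1 + Y + x) = 2*x*(-1 + Y + x))
111 + 86*((6 - 6)*Q(-3, -2)) = 111 + 86*((6 - 6)*(2*(-3)*(-1 - 2 - 3))) = 111 + 86*(0*(2*(-3)*(-6))) = 111 + 86*(0*36) = 111 + 86*0 = 111 + 0 = 111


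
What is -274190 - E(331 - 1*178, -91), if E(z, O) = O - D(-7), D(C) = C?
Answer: -274106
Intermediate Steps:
E(z, O) = 7 + O (E(z, O) = O - 1*(-7) = O + 7 = 7 + O)
-274190 - E(331 - 1*178, -91) = -274190 - (7 - 91) = -274190 - 1*(-84) = -274190 + 84 = -274106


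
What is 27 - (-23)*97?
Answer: 2258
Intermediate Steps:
27 - (-23)*97 = 27 - 23*(-97) = 27 + 2231 = 2258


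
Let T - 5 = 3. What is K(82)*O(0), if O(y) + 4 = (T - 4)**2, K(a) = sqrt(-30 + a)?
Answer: 24*sqrt(13) ≈ 86.533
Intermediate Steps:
T = 8 (T = 5 + 3 = 8)
O(y) = 12 (O(y) = -4 + (8 - 4)**2 = -4 + 4**2 = -4 + 16 = 12)
K(82)*O(0) = sqrt(-30 + 82)*12 = sqrt(52)*12 = (2*sqrt(13))*12 = 24*sqrt(13)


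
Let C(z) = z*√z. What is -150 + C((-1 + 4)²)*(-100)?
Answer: -2850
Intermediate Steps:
C(z) = z^(3/2)
-150 + C((-1 + 4)²)*(-100) = -150 + ((-1 + 4)²)^(3/2)*(-100) = -150 + (3²)^(3/2)*(-100) = -150 + 9^(3/2)*(-100) = -150 + 27*(-100) = -150 - 2700 = -2850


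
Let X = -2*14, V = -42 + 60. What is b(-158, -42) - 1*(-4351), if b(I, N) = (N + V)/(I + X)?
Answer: 134885/31 ≈ 4351.1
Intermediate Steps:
V = 18
X = -28
b(I, N) = (18 + N)/(-28 + I) (b(I, N) = (N + 18)/(I - 28) = (18 + N)/(-28 + I))
b(-158, -42) - 1*(-4351) = (18 - 42)/(-28 - 158) - 1*(-4351) = -24/(-186) + 4351 = -1/186*(-24) + 4351 = 4/31 + 4351 = 134885/31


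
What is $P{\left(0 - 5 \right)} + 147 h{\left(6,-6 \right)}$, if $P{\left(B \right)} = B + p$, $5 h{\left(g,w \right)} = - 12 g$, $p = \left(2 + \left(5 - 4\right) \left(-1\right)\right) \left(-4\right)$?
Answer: $- \frac{10629}{5} \approx -2125.8$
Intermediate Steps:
$p = -4$ ($p = \left(2 + 1 \left(-1\right)\right) \left(-4\right) = \left(2 - 1\right) \left(-4\right) = 1 \left(-4\right) = -4$)
$h{\left(g,w \right)} = - \frac{12 g}{5}$ ($h{\left(g,w \right)} = \frac{\left(-12\right) g}{5} = - \frac{12 g}{5}$)
$P{\left(B \right)} = -4 + B$ ($P{\left(B \right)} = B - 4 = -4 + B$)
$P{\left(0 - 5 \right)} + 147 h{\left(6,-6 \right)} = \left(-4 + \left(0 - 5\right)\right) + 147 \left(\left(- \frac{12}{5}\right) 6\right) = \left(-4 + \left(0 - 5\right)\right) + 147 \left(- \frac{72}{5}\right) = \left(-4 - 5\right) - \frac{10584}{5} = -9 - \frac{10584}{5} = - \frac{10629}{5}$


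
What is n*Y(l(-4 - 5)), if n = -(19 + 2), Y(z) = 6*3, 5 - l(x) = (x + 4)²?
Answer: -378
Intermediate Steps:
l(x) = 5 - (4 + x)² (l(x) = 5 - (x + 4)² = 5 - (4 + x)²)
Y(z) = 18
n = -21 (n = -1*21 = -21)
n*Y(l(-4 - 5)) = -21*18 = -378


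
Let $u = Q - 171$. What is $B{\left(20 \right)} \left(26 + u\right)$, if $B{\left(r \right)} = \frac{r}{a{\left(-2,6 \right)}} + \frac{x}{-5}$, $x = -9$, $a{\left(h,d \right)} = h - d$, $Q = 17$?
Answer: $\frac{448}{5} \approx 89.6$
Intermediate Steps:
$B{\left(r \right)} = \frac{9}{5} - \frac{r}{8}$ ($B{\left(r \right)} = \frac{r}{-2 - 6} - \frac{9}{-5} = \frac{r}{-2 - 6} - - \frac{9}{5} = \frac{r}{-8} + \frac{9}{5} = r \left(- \frac{1}{8}\right) + \frac{9}{5} = - \frac{r}{8} + \frac{9}{5} = \frac{9}{5} - \frac{r}{8}$)
$u = -154$ ($u = 17 - 171 = -154$)
$B{\left(20 \right)} \left(26 + u\right) = \left(\frac{9}{5} - \frac{5}{2}\right) \left(26 - 154\right) = \left(\frac{9}{5} - \frac{5}{2}\right) \left(-128\right) = \left(- \frac{7}{10}\right) \left(-128\right) = \frac{448}{5}$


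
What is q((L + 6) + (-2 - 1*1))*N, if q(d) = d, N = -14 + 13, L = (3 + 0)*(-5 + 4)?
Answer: 0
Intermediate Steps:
L = -3 (L = 3*(-1) = -3)
N = -1
q((L + 6) + (-2 - 1*1))*N = ((-3 + 6) + (-2 - 1*1))*(-1) = (3 + (-2 - 1))*(-1) = (3 - 3)*(-1) = 0*(-1) = 0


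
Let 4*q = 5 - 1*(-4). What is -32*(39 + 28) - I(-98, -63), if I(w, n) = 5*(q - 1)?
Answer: -8601/4 ≈ -2150.3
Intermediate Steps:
q = 9/4 (q = (5 - 1*(-4))/4 = (5 + 4)/4 = (¼)*9 = 9/4 ≈ 2.2500)
I(w, n) = 25/4 (I(w, n) = 5*(9/4 - 1) = 5*(5/4) = 25/4)
-32*(39 + 28) - I(-98, -63) = -32*(39 + 28) - 1*25/4 = -32*67 - 25/4 = -2144 - 25/4 = -8601/4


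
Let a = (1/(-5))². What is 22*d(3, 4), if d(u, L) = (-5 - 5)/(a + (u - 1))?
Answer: -5500/51 ≈ -107.84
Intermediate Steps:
a = 1/25 (a = (-⅕)² = 1/25 ≈ 0.040000)
d(u, L) = -10/(-24/25 + u) (d(u, L) = (-5 - 5)/(1/25 + (u - 1)) = -10/(1/25 + (-1 + u)) = -10/(-24/25 + u))
22*d(3, 4) = 22*(-250/(-24 + 25*3)) = 22*(-250/(-24 + 75)) = 22*(-250/51) = -5500/51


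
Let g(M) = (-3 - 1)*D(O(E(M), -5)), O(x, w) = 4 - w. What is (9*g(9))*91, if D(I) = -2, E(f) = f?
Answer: 6552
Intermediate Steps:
g(M) = 8 (g(M) = (-3 - 1)*(-2) = -4*(-2) = 8)
(9*g(9))*91 = (9*8)*91 = 72*91 = 6552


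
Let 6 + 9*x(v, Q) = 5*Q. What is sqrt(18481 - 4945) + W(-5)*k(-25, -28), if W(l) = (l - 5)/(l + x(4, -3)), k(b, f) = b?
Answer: -375/11 + 12*sqrt(94) ≈ 82.253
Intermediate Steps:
x(v, Q) = -2/3 + 5*Q/9 (x(v, Q) = -2/3 + (5*Q)/9 = -2/3 + 5*Q/9)
W(l) = (-5 + l)/(-7/3 + l) (W(l) = (l - 5)/(l + (-2/3 + (5/9)*(-3))) = (-5 + l)/(l + (-2/3 - 5/3)) = (-5 + l)/(l - 7/3) = (-5 + l)/(-7/3 + l))
sqrt(18481 - 4945) + W(-5)*k(-25, -28) = sqrt(18481 - 4945) + (3*(-5 - 5)/(-7 + 3*(-5)))*(-25) = sqrt(13536) + (3*(-10)/(-7 - 15))*(-25) = 12*sqrt(94) + (3*(-10)/(-22))*(-25) = 12*sqrt(94) + (3*(-1/22)*(-10))*(-25) = 12*sqrt(94) + (15/11)*(-25) = 12*sqrt(94) - 375/11 = -375/11 + 12*sqrt(94)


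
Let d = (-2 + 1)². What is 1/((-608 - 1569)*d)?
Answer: -1/2177 ≈ -0.00045935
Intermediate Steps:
d = 1 (d = (-1)² = 1)
1/((-608 - 1569)*d) = 1/((-608 - 1569)*1) = 1/(-2177*1) = 1/(-2177) = -1/2177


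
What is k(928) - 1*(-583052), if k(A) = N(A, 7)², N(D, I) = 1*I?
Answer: 583101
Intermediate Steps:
N(D, I) = I
k(A) = 49 (k(A) = 7² = 49)
k(928) - 1*(-583052) = 49 - 1*(-583052) = 49 + 583052 = 583101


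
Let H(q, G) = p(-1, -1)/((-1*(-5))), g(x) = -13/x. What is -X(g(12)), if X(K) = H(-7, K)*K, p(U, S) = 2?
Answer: 13/30 ≈ 0.43333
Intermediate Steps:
H(q, G) = ⅖ (H(q, G) = 2/((-1*(-5))) = 2/5 = 2*(⅕) = ⅖)
X(K) = 2*K/5
-X(g(12)) = -2*(-13/12)/5 = -2*(-13*1/12)/5 = -2*(-13)/(5*12) = -1*(-13/30) = 13/30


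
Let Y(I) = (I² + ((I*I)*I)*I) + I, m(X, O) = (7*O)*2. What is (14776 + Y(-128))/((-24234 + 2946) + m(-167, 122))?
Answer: -67116622/4895 ≈ -13711.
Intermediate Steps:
m(X, O) = 14*O
Y(I) = I + I² + I⁴ (Y(I) = (I² + (I²*I)*I) + I = (I² + I³*I) + I = (I² + I⁴) + I = I + I² + I⁴)
(14776 + Y(-128))/((-24234 + 2946) + m(-167, 122)) = (14776 - 128*(1 - 128 + (-128)³))/((-24234 + 2946) + 14*122) = (14776 - 128*(1 - 128 - 2097152))/(-21288 + 1708) = (14776 - 128*(-2097279))/(-19580) = (14776 + 268451712)*(-1/19580) = 268466488*(-1/19580) = -67116622/4895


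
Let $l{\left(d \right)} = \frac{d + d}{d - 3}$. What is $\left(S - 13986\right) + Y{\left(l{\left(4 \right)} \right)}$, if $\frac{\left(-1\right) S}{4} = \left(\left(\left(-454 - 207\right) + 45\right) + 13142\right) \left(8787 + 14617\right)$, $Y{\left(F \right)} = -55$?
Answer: $-1172648057$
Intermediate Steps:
$l{\left(d \right)} = \frac{2 d}{-3 + d}$
$S = -1172634016$ ($S = - 4 \left(\left(\left(-454 - 207\right) + 45\right) + 13142\right) \left(8787 + 14617\right) = - 4 \left(\left(-661 + 45\right) + 13142\right) 23404 = - 4 \left(-616 + 13142\right) 23404 = - 4 \cdot 12526 \cdot 23404 = \left(-4\right) 293158504 = -1172634016$)
$\left(S - 13986\right) + Y{\left(l{\left(4 \right)} \right)} = \left(-1172634016 - 13986\right) - 55 = -1172648002 - 55 = -1172648057$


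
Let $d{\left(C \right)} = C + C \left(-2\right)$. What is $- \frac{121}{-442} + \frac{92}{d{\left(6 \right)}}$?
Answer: $- \frac{19969}{1326} \approx -15.06$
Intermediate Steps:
$d{\left(C \right)} = - C$ ($d{\left(C \right)} = C - 2 C = - C$)
$- \frac{121}{-442} + \frac{92}{d{\left(6 \right)}} = - \frac{121}{-442} + \frac{92}{\left(-1\right) 6} = \left(-121\right) \left(- \frac{1}{442}\right) + \frac{92}{-6} = \frac{121}{442} + 92 \left(- \frac{1}{6}\right) = \frac{121}{442} - \frac{46}{3} = - \frac{19969}{1326}$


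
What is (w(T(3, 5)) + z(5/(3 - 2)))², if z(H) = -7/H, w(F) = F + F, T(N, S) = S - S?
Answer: 49/25 ≈ 1.9600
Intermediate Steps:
T(N, S) = 0
w(F) = 2*F
(w(T(3, 5)) + z(5/(3 - 2)))² = (2*0 - 7/(5/(3 - 2)))² = (0 - 7/(5/1))² = (0 - 7/(5*1))² = (0 - 7/5)² = (-7/5)² = 49/25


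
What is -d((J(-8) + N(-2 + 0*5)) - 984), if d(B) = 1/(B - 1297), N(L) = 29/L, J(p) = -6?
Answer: 2/4603 ≈ 0.00043450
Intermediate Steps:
d(B) = 1/(-1297 + B)
-d((J(-8) + N(-2 + 0*5)) - 984) = -1/(-1297 + ((-6 + 29/(-2 + 0*5)) - 984)) = -1/(-1297 + ((-6 + 29/(-2 + 0)) - 984)) = -1/(-1297 + ((-6 + 29/(-2)) - 984)) = -1/(-1297 + ((-6 + 29*(-1/2)) - 984)) = -1/(-1297 + ((-6 - 29/2) - 984)) = -1/(-1297 + (-41/2 - 984)) = -1/(-1297 - 2009/2) = -1/(-4603/2) = -1*(-2/4603) = 2/4603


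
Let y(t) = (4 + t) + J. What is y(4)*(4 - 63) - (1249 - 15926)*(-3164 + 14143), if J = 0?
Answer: 161138311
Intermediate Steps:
y(t) = 4 + t (y(t) = (4 + t) + 0 = 4 + t)
y(4)*(4 - 63) - (1249 - 15926)*(-3164 + 14143) = (4 + 4)*(4 - 63) - (1249 - 15926)*(-3164 + 14143) = 8*(-59) - (-14677)*10979 = -472 - 1*(-161138783) = -472 + 161138783 = 161138311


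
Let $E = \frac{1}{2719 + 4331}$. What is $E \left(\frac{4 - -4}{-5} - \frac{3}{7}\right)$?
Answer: $- \frac{71}{246750} \approx -0.00028774$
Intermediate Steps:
$E = \frac{1}{7050} \approx 0.00014184$
$E \left(\frac{4 - -4}{-5} - \frac{3}{7}\right) = \frac{\frac{4 - -4}{-5} - \frac{3}{7}}{7050} = \frac{\left(4 + 4\right) \left(- \frac{1}{5}\right) - \frac{3}{7}}{7050} = \frac{8 \left(- \frac{1}{5}\right) - \frac{3}{7}}{7050} = \frac{- \frac{8}{5} - \frac{3}{7}}{7050} = \frac{1}{7050} \left(- \frac{71}{35}\right) = - \frac{71}{246750}$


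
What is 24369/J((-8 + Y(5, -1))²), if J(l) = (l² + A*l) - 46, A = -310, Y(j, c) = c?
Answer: -24369/18595 ≈ -1.3105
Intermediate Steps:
J(l) = -46 + l² - 310*l (J(l) = (l² - 310*l) - 46 = -46 + l² - 310*l)
24369/J((-8 + Y(5, -1))²) = 24369/(-46 + ((-8 - 1)²)² - 310*(-8 - 1)²) = 24369/(-46 + ((-9)²)² - 310*(-9)²) = 24369/(-46 + 81² - 310*81) = 24369/(-46 + 6561 - 25110) = 24369/(-18595) = 24369*(-1/18595) = -24369/18595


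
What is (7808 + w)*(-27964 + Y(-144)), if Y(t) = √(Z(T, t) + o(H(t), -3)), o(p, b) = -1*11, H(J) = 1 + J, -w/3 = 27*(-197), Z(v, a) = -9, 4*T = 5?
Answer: -664564460 + 47530*I*√5 ≈ -6.6456e+8 + 1.0628e+5*I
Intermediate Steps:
T = 5/4 (T = (¼)*5 = 5/4 ≈ 1.2500)
w = 15957 (w = -81*(-197) = -3*(-5319) = 15957)
o(p, b) = -11
Y(t) = 2*I*√5 (Y(t) = √(-9 - 11) = √(-20) = 2*I*√5)
(7808 + w)*(-27964 + Y(-144)) = (7808 + 15957)*(-27964 + 2*I*√5) = 23765*(-27964 + 2*I*√5) = -664564460 + 47530*I*√5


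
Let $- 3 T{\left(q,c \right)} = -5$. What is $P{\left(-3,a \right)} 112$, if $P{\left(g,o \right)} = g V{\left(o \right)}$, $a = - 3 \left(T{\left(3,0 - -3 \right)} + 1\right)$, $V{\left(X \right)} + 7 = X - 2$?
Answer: $5712$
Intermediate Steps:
$V{\left(X \right)} = -9 + X$ ($V{\left(X \right)} = -7 + \left(X - 2\right) = -7 + \left(-2 + X\right) = -9 + X$)
$T{\left(q,c \right)} = \frac{5}{3}$ ($T{\left(q,c \right)} = \left(- \frac{1}{3}\right) \left(-5\right) = \frac{5}{3}$)
$a = -8$ ($a = - 3 \left(\frac{5}{3} + 1\right) = \left(-3\right) \frac{8}{3} = -8$)
$P{\left(g,o \right)} = g \left(-9 + o\right)$
$P{\left(-3,a \right)} 112 = - 3 \left(-9 - 8\right) 112 = \left(-3\right) \left(-17\right) 112 = 51 \cdot 112 = 5712$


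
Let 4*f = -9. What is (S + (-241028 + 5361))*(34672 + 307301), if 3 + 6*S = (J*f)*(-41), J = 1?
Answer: -644693313141/8 ≈ -8.0587e+10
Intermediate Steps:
f = -9/4 (f = (1/4)*(-9) = -9/4 ≈ -2.2500)
S = 119/8 (S = -1/2 + ((1*(-9/4))*(-41))/6 = -1/2 + (-9/4*(-41))/6 = -1/2 + (1/6)*(369/4) = -1/2 + 123/8 = 119/8 ≈ 14.875)
(S + (-241028 + 5361))*(34672 + 307301) = (119/8 + (-241028 + 5361))*(34672 + 307301) = (119/8 - 235667)*341973 = -1885217/8*341973 = -644693313141/8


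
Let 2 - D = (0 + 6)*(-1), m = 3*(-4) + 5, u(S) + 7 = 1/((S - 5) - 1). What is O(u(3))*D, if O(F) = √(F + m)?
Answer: 8*I*√129/3 ≈ 30.288*I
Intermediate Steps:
u(S) = -7 + 1/(-6 + S) (u(S) = -7 + 1/((S - 5) - 1) = -7 + 1/((-5 + S) - 1) = -7 + 1/(-6 + S))
m = -7 (m = -12 + 5 = -7)
O(F) = √(-7 + F) (O(F) = √(F - 7) = √(-7 + F))
D = 8 (D = 2 - (0 + 6)*(-1) = 2 - 6*(-1) = 2 - 1*(-6) = 2 + 6 = 8)
O(u(3))*D = √(-7 + (43 - 7*3)/(-6 + 3))*8 = √(-7 + (43 - 21)/(-3))*8 = √(-7 - ⅓*22)*8 = √(-7 - 22/3)*8 = √(-43/3)*8 = (I*√129/3)*8 = 8*I*√129/3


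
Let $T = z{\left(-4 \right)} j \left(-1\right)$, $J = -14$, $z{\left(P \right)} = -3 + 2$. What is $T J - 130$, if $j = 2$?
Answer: $-158$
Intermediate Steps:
$z{\left(P \right)} = -1$
$T = 2$ ($T = \left(-1\right) 2 \left(-1\right) = \left(-2\right) \left(-1\right) = 2$)
$T J - 130 = 2 \left(-14\right) - 130 = -28 - 130 = -158$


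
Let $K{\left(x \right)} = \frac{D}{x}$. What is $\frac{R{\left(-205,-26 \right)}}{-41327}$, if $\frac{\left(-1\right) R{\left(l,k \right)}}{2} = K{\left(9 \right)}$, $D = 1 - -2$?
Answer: $\frac{2}{123981} \approx 1.6131 \cdot 10^{-5}$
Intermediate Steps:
$D = 3$ ($D = 1 + 2 = 3$)
$K{\left(x \right)} = \frac{3}{x}$
$R{\left(l,k \right)} = - \frac{2}{3}$ ($R{\left(l,k \right)} = - 2 \cdot \frac{3}{9} = - 2 \cdot 3 \cdot \frac{1}{9} = \left(-2\right) \frac{1}{3} = - \frac{2}{3}$)
$\frac{R{\left(-205,-26 \right)}}{-41327} = - \frac{2}{3 \left(-41327\right)} = \left(- \frac{2}{3}\right) \left(- \frac{1}{41327}\right) = \frac{2}{123981}$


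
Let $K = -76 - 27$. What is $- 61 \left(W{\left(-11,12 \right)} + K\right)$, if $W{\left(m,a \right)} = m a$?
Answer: $14335$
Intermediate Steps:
$W{\left(m,a \right)} = a m$
$K = -103$ ($K = -76 - 27 = -103$)
$- 61 \left(W{\left(-11,12 \right)} + K\right) = - 61 \left(12 \left(-11\right) - 103\right) = - 61 \left(-132 - 103\right) = \left(-61\right) \left(-235\right) = 14335$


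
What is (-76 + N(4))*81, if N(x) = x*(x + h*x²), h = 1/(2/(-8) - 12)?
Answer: -258876/49 ≈ -5283.2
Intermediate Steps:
h = -4/49 (h = 1/(2*(-⅛) - 12) = 1/(-¼ - 12) = 1/(-49/4) = -4/49 ≈ -0.081633)
N(x) = x*(x - 4*x²/49)
(-76 + N(4))*81 = (-76 + (1/49)*4²*(49 - 4*4))*81 = (-76 + (1/49)*16*(49 - 16))*81 = (-76 + (1/49)*16*33)*81 = (-76 + 528/49)*81 = -3196/49*81 = -258876/49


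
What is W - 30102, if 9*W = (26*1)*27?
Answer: -30024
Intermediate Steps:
W = 78 (W = ((26*1)*27)/9 = (26*27)/9 = (1/9)*702 = 78)
W - 30102 = 78 - 30102 = -30024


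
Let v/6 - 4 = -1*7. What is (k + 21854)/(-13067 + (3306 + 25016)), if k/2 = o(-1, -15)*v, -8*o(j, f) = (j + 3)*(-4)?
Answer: 21818/15255 ≈ 1.4302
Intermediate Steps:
v = -18 (v = 24 + 6*(-1*7) = 24 + 6*(-7) = 24 - 42 = -18)
o(j, f) = 3/2 + j/2 (o(j, f) = -(j + 3)*(-4)/8 = -(3 + j)*(-4)/8 = -(-12 - 4*j)/8 = 3/2 + j/2)
k = -36 (k = 2*((3/2 + (½)*(-1))*(-18)) = 2*((3/2 - ½)*(-18)) = 2*(1*(-18)) = 2*(-18) = -36)
(k + 21854)/(-13067 + (3306 + 25016)) = (-36 + 21854)/(-13067 + (3306 + 25016)) = 21818/(-13067 + 28322) = 21818/15255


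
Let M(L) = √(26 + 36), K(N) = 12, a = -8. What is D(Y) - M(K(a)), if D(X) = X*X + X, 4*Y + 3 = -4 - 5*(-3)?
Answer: 6 - √62 ≈ -1.8740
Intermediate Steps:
M(L) = √62
Y = 2 (Y = -¾ + (-4 - 5*(-3))/4 = -¾ + (-4 + 15)/4 = -¾ + (¼)*11 = -¾ + 11/4 = 2)
D(X) = X + X² (D(X) = X² + X = X + X²)
D(Y) - M(K(a)) = 2*(1 + 2) - √62 = 2*3 - √62 = 6 - √62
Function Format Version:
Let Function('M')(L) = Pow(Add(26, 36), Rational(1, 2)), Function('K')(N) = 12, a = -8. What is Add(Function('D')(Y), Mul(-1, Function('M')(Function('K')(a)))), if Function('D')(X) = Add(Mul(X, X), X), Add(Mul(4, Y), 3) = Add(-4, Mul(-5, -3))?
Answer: Add(6, Mul(-1, Pow(62, Rational(1, 2)))) ≈ -1.8740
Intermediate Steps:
Function('M')(L) = Pow(62, Rational(1, 2))
Y = 2 (Y = Add(Rational(-3, 4), Mul(Rational(1, 4), Add(-4, Mul(-5, -3)))) = Add(Rational(-3, 4), Mul(Rational(1, 4), Add(-4, 15))) = Add(Rational(-3, 4), Mul(Rational(1, 4), 11)) = Add(Rational(-3, 4), Rational(11, 4)) = 2)
Function('D')(X) = Add(X, Pow(X, 2)) (Function('D')(X) = Add(Pow(X, 2), X) = Add(X, Pow(X, 2)))
Add(Function('D')(Y), Mul(-1, Function('M')(Function('K')(a)))) = Add(Mul(2, Add(1, 2)), Mul(-1, Pow(62, Rational(1, 2)))) = Add(Mul(2, 3), Mul(-1, Pow(62, Rational(1, 2)))) = Add(6, Mul(-1, Pow(62, Rational(1, 2))))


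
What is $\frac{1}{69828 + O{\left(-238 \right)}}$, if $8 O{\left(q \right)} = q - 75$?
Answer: $\frac{8}{558311} \approx 1.4329 \cdot 10^{-5}$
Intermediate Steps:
$O{\left(q \right)} = - \frac{75}{8} + \frac{q}{8}$ ($O{\left(q \right)} = \frac{q - 75}{8} = \frac{-75 + q}{8} = - \frac{75}{8} + \frac{q}{8}$)
$\frac{1}{69828 + O{\left(-238 \right)}} = \frac{1}{69828 + \left(- \frac{75}{8} + \frac{1}{8} \left(-238\right)\right)} = \frac{1}{69828 - \frac{313}{8}} = \frac{1}{\frac{558311}{8}} = \frac{8}{558311}$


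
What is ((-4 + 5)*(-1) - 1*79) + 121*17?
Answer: 1977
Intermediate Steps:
((-4 + 5)*(-1) - 1*79) + 121*17 = (1*(-1) - 79) + 2057 = (-1 - 79) + 2057 = -80 + 2057 = 1977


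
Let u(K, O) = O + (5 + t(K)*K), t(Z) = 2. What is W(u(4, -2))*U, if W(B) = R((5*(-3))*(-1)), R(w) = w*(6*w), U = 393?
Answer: 530550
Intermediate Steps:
u(K, O) = 5 + O + 2*K (u(K, O) = O + (5 + 2*K) = 5 + O + 2*K)
R(w) = 6*w²
W(B) = 1350 (W(B) = 6*((5*(-3))*(-1))² = 6*(-15*(-1))² = 6*15² = 6*225 = 1350)
W(u(4, -2))*U = 1350*393 = 530550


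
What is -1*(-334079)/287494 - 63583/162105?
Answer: 35876145293/46604214870 ≈ 0.76980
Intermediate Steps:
-1*(-334079)/287494 - 63583/162105 = 334079*(1/287494) - 63583*1/162105 = 334079/287494 - 63583/162105 = 35876145293/46604214870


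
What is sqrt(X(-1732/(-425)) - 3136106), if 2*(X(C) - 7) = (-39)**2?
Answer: 7*I*sqrt(255946)/2 ≈ 1770.7*I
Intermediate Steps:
X(C) = 1535/2 (X(C) = 7 + (1/2)*(-39)**2 = 7 + (1/2)*1521 = 7 + 1521/2 = 1535/2)
sqrt(X(-1732/(-425)) - 3136106) = sqrt(1535/2 - 3136106) = sqrt(-6270677/2) = 7*I*sqrt(255946)/2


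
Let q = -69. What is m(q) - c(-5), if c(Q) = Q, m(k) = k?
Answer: -64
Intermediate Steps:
m(q) - c(-5) = -69 - 1*(-5) = -69 + 5 = -64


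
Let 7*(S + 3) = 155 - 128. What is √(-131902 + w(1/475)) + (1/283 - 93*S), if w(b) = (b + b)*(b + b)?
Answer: -157907/1981 + 11*I*√245953626/475 ≈ -79.711 + 363.18*I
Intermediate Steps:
S = 6/7 (S = -3 + (155 - 128)/7 = -3 + (⅐)*27 = -3 + 27/7 = 6/7 ≈ 0.85714)
w(b) = 4*b² (w(b) = (2*b)*(2*b) = 4*b²)
√(-131902 + w(1/475)) + (1/283 - 93*S) = √(-131902 + 4*(1/475)²) + (1/283 - 93*6/7) = √(-131902 + 4*(1/475)²) + (1/283 - 558/7) = √(-131902 + 4*(1/225625)) - 157907/1981 = √(-131902 + 4/225625) - 157907/1981 = √(-29760388746/225625) - 157907/1981 = 11*I*√245953626/475 - 157907/1981 = -157907/1981 + 11*I*√245953626/475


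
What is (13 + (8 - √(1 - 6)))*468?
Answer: 9828 - 468*I*√5 ≈ 9828.0 - 1046.5*I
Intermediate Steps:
(13 + (8 - √(1 - 6)))*468 = (13 + (8 - √(-5)))*468 = (13 + (8 - I*√5))*468 = (21 - I*√5)*468 = 9828 - 468*I*√5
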